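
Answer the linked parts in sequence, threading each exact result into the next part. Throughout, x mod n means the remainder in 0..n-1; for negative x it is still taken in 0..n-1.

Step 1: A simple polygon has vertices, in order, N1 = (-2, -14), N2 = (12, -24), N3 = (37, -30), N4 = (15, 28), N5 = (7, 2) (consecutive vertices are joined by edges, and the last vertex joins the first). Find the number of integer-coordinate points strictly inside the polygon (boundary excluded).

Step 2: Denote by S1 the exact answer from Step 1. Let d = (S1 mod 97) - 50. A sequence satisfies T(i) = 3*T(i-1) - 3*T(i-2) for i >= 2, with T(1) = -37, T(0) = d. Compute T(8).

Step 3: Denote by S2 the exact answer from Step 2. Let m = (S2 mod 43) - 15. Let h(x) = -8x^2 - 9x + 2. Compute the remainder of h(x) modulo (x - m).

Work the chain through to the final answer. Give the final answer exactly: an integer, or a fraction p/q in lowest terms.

Step 1: cross terms: (-2*-24 - 12*-14)=216, (12*-30 - 37*-24)=528, (37*28 - 15*-30)=1486, (15*2 - 7*28)=-166, (7*-14 - -2*2)=-94; twice the area = |1970| = 1970; area = 985; boundary points = 2 + 1 + 2 + 2 + 1 = 8; strictly interior points = area - boundary/2 + 1 = 982; answer 982
Step 2: S1 = 982; d = -38; T(2) = 3*(-37) - 3*(-38) = 3; iterating: T(2)=3, T(3)=120, T(4)=351, T(5)=693, T(6)=1026, T(7)=999, T(8)=-81; answer -81
Step 3: S2 = -81; m = -10; remainder = value at the root: -8*(-10)^2 - 9*(-10)^1 + 2 = (-800) + (90) + (2) = -708; answer -708

-708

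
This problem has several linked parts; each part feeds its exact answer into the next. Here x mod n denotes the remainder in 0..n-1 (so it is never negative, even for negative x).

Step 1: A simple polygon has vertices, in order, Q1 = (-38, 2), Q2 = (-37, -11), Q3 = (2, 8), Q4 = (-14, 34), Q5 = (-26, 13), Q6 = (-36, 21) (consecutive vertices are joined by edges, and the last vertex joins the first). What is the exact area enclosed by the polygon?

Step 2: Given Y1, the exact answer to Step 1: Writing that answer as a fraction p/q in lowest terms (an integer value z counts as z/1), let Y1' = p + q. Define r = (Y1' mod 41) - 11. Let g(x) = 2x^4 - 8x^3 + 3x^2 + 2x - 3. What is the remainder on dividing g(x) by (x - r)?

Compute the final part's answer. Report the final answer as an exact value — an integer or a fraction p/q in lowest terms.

-24

Step 1: cross terms: (-38*-11 - -37*2)=492, (-37*8 - 2*-11)=-274, (2*34 - -14*8)=180, (-14*13 - -26*34)=702, (-26*21 - -36*13)=-78, (-36*2 - -38*21)=726; twice the area = |1748| = 1748; area = 874; answer 874
Step 2: Y1 = 874; threaded value p + q = 875; r = 3; remainder = value at the root: 2*(3)^4 - 8*(3)^3 + 3*(3)^2 + 2*(3)^1 - 3 = (162) + (-216) + (27) + (6) + (-3) = -24; answer -24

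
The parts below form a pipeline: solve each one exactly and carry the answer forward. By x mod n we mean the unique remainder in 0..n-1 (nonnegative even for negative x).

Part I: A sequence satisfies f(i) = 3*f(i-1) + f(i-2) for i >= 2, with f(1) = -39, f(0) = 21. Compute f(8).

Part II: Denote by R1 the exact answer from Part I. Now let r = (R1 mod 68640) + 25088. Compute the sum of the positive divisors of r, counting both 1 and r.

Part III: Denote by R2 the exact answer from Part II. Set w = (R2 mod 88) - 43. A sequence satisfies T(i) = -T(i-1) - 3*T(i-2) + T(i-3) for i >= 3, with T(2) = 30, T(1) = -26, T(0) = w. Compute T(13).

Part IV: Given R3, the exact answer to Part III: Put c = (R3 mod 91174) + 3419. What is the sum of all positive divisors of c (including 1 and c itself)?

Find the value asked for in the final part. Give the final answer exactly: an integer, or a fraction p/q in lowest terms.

11616

Part I: f(2) = 3*(-39) + 1*(21) = -96; iterating: f(2)=-96, f(3)=-327, f(4)=-1077, f(5)=-3558, f(6)=-11751, f(7)=-38811, f(8)=-128184; answer -128184
Part II: R1 = -128184; r = 34184; 34184 = 2^3 * 4273; sigma = (1 + 2 + 4 + 8) * (1 + 4273) = 15 * 4274 = 64110; answer 64110
Part III: R2 = 64110; w = 3; T(3) = -1*(30) - 3*(-26) + 1*(3) = 51; iterating: T(3)=51, T(4)=-167, T(5)=44, T(6)=508, T(7)=-807, T(8)=-673, T(9)=3602, T(10)=-2390, T(11)=-9089, T(12)=19861, T(13)=5016; answer 5016
Part IV: R3 = 5016; c = 8435; 8435 = 5 * 7 * 241; sigma = (1 + 5) * (1 + 7) * (1 + 241) = 6 * 8 * 242 = 11616; answer 11616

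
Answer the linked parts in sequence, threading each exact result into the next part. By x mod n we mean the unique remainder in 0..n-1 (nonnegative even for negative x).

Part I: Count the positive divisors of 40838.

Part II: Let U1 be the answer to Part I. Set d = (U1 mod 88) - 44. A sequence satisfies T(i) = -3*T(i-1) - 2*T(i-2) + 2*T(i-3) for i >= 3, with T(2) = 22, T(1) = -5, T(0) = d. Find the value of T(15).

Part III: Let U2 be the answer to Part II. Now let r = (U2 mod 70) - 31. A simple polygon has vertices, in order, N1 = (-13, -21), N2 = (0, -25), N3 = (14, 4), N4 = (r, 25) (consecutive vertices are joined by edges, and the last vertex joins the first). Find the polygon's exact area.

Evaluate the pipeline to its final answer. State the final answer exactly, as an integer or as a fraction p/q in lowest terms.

Part I: 40838 = 2 * 7 * 2917; number of divisors = (1+1) * (1+1) * (1+1) = 8; answer 8
Part II: U1 = 8; d = -36; T(3) = -3*(22) - 2*(-5) + 2*(-36) = -128; iterating: T(3)=-128, T(4)=330, T(5)=-690, T(6)=1154, T(7)=-1422, T(8)=578, T(9)=3418, T(10)=-14254, T(11)=37082, T(12)=-75902, T(13)=125034, T(14)=-149134, T(15)=45530; answer 45530
Part III: U2 = 45530; r = -1; cross terms: (-13*-25 - 0*-21)=325, (0*4 - 14*-25)=350, (14*25 - -1*4)=354, (-1*-21 - -13*25)=346; twice the area = |1375| = 1375; area = 1375/2; answer 1375/2

1375/2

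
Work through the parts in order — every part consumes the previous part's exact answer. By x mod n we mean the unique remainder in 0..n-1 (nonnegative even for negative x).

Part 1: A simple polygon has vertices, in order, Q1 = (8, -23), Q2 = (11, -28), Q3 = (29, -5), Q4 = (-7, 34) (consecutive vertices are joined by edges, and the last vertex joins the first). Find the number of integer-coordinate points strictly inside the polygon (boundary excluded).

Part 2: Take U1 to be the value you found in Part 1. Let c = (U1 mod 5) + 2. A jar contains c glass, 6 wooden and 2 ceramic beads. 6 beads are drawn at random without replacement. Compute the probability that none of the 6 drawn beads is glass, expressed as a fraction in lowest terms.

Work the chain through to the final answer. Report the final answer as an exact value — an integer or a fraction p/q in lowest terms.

Part 1: cross terms: (8*-28 - 11*-23)=29, (11*-5 - 29*-28)=757, (29*34 - -7*-5)=951, (-7*-23 - 8*34)=-111; twice the area = |1626| = 1626; area = 813; boundary points = 1 + 1 + 3 + 3 = 8; strictly interior points = area - boundary/2 + 1 = 810; answer 810
Part 2: U1 = 810; c = 2; total draws C(10,6) = 210; favorable C(8,6) = 28; P = 2/15; answer 2/15

2/15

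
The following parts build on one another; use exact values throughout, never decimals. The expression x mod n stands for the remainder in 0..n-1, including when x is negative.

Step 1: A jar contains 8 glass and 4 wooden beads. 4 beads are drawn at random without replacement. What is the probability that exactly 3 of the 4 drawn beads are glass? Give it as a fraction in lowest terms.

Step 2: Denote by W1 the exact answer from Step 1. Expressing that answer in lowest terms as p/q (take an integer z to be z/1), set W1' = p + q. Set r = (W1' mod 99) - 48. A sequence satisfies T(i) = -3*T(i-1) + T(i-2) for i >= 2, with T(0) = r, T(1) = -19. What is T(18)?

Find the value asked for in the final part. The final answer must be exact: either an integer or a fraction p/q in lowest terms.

7483923482

Step 1: total draws C(12,4) = 495; favorable C(8,3)*C(4,1) = 224; P = 224/495; answer 224/495
Step 2: W1 = 224/495; threaded value p + q = 719; r = -22; T(2) = -3*(-19) + 1*(-22) = 35; iterating: T(2)=35, T(3)=-124, T(4)=407, T(5)=-1345, T(6)=4442, T(7)=-14671, T(8)=48455, T(9)=-160036, T(10)=528563, T(11)=-1745725, T(12)=5765738, T(13)=-19042939, T(14)=62894555, T(15)=-207726604, T(16)=686074367, T(17)=-2265949705, T(18)=7483923482; answer 7483923482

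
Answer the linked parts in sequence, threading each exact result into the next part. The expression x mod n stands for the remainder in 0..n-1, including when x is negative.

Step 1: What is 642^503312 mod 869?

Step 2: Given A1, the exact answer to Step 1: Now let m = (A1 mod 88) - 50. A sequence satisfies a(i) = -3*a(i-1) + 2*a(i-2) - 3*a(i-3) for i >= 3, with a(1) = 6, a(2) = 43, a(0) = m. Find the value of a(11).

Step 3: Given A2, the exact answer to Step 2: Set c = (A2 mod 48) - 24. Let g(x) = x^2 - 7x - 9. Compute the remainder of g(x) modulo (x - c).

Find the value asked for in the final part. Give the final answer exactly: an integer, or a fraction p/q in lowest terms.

51

Step 1: squarings mod 869: 642^1=642, 642^2=258, 642^4=520, 642^8=141, 642^16=763, 642^32=808, 642^64=245, 642^128=64, 642^256=620, 642^512=302, 642^1024=828, 642^2048=812, 642^4096=642, 642^8192=258, 642^16384=520, 642^32768=141, 642^65536=763, 642^131072=808, 642^262144=245; 642^503312 = 642^16 * 642^512 * 642^1024 * 642^2048 * 642^8192 * 642^32768 * 642^65536 * 642^131072 * 642^262144 = 599 (mod 869); answer 599
Step 2: A1 = 599; m = 21; a(3) = -3*(43) + 2*(6) - 3*(21) = -180; iterating: a(3)=-180, a(4)=608, a(5)=-2313, a(6)=8695, a(7)=-32535, a(8)=121934, a(9)=-456957, a(10)=1712344, a(11)=-6416748; answer -6416748
Step 3: A2 = -6416748; c = 12; remainder = value at the root: 1*(12)^2 - 7*(12)^1 - 9 = (144) + (-84) + (-9) = 51; answer 51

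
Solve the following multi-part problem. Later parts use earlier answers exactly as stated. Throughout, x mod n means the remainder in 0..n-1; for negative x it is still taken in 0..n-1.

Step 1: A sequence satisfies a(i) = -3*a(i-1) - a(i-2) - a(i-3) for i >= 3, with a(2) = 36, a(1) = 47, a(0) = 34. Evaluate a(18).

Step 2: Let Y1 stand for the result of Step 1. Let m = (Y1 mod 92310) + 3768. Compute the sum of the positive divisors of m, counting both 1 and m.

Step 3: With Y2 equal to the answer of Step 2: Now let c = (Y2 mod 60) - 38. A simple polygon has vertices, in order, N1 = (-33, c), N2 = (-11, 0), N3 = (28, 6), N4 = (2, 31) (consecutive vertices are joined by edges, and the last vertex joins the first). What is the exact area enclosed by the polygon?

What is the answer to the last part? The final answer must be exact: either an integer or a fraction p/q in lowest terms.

Step 1: a(3) = -3*(36) - 1*(47) - 1*(34) = -189; iterating: a(3)=-189, a(4)=484, a(5)=-1299, a(6)=3602, a(7)=-9991, a(8)=27670, a(9)=-76621, a(10)=212184, a(11)=-587601, a(12)=1627240, a(13)=-4506303, a(14)=12479270, a(15)=-34558747, a(16)=95703274, a(17)=-265030345, a(18)=733946508; answer 733946508
Step 2: Y1 = 733946508; m = 85776; 85776 = 2^4 * 3 * 1787; sigma = (1 + 2 + 4 + 8 + 16) * (1 + 3) * (1 + 1787) = 31 * 4 * 1788 = 221712; answer 221712
Step 3: Y2 = 221712; c = -26; cross terms: (-33*0 - -11*-26)=-286, (-11*6 - 28*0)=-66, (28*31 - 2*6)=856, (2*-26 - -33*31)=971; twice the area = |1475| = 1475; area = 1475/2; answer 1475/2

1475/2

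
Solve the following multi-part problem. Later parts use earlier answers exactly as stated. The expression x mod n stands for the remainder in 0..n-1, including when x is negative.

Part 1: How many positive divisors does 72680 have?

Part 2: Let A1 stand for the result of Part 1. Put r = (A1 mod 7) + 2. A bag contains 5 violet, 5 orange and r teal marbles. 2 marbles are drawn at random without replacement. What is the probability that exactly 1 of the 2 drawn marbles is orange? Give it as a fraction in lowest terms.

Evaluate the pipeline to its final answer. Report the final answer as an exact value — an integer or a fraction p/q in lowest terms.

11/24

Part 1: 72680 = 2^3 * 5 * 23 * 79; number of divisors = (3+1) * (1+1) * (1+1) * (1+1) = 32; answer 32
Part 2: A1 = 32; r = 6; total draws C(16,2) = 120; favorable C(5,1)*C(11,1) = 55; P = 11/24; answer 11/24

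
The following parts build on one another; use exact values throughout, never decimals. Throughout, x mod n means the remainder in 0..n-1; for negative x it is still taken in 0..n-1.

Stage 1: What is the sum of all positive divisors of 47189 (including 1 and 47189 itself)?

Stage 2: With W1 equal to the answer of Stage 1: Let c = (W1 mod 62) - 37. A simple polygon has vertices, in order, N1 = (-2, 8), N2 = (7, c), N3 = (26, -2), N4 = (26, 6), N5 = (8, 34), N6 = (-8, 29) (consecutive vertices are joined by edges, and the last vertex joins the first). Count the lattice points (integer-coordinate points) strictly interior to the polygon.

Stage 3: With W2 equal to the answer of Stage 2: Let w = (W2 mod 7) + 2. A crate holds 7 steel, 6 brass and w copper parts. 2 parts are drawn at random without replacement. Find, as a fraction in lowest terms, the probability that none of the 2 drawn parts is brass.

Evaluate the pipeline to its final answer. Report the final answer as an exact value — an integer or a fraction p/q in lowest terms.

Stage 1: 47189 is prime, so its only divisors are 1 and 47189; sigma = 1 + 47189 = 47190; answer 47190
Stage 2: W1 = 47190; c = -29; cross terms: (-2*-29 - 7*8)=2, (7*-2 - 26*-29)=740, (26*6 - 26*-2)=208, (26*34 - 8*6)=836, (8*29 - -8*34)=504, (-8*8 - -2*29)=-6; twice the area = |2284| = 2284; area = 1142; boundary points = 1 + 1 + 8 + 2 + 1 + 3 = 16; strictly interior points = area - boundary/2 + 1 = 1135; answer 1135
Stage 3: W2 = 1135; w = 3; total draws C(16,2) = 120; favorable C(10,2) = 45; P = 3/8; answer 3/8

3/8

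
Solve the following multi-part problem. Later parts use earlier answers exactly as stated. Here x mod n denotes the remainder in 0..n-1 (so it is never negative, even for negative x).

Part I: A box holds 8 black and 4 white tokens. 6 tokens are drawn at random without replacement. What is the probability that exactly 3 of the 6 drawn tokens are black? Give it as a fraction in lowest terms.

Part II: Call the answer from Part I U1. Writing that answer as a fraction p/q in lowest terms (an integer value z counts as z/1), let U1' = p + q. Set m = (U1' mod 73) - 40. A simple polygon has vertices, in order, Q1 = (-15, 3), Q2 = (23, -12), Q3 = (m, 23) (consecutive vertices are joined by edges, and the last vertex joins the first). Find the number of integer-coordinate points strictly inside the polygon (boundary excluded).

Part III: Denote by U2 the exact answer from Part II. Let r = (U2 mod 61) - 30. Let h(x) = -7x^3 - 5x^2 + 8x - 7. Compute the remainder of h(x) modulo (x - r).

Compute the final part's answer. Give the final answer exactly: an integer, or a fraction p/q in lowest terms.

Part I: total draws C(12,6) = 924; favorable C(8,3)*C(4,3) = 224; P = 8/33; answer 8/33
Part II: U1 = 8/33; threaded value p + q = 41; m = 1; cross terms: (-15*-12 - 23*3)=111, (23*23 - 1*-12)=541, (1*3 - -15*23)=348; twice the area = |1000| = 1000; area = 500; boundary points = 1 + 1 + 4 = 6; strictly interior points = area - boundary/2 + 1 = 498; answer 498
Part III: U2 = 498; r = -20; remainder = value at the root: -7*(-20)^3 - 5*(-20)^2 + 8*(-20)^1 - 7 = (56000) + (-2000) + (-160) + (-7) = 53833; answer 53833

53833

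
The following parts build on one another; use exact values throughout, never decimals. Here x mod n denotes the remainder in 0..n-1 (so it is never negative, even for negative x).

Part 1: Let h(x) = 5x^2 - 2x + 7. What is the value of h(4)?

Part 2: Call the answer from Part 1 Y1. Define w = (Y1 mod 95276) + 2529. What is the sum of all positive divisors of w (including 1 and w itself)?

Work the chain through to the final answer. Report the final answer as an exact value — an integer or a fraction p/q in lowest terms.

Part 1: 5*(4)^2 - 2*(4)^1 + 7 = (80) + (-8) + (7) = 79; answer 79
Part 2: Y1 = 79; w = 2608; 2608 = 2^4 * 163; sigma = (1 + 2 + 4 + 8 + 16) * (1 + 163) = 31 * 164 = 5084; answer 5084

5084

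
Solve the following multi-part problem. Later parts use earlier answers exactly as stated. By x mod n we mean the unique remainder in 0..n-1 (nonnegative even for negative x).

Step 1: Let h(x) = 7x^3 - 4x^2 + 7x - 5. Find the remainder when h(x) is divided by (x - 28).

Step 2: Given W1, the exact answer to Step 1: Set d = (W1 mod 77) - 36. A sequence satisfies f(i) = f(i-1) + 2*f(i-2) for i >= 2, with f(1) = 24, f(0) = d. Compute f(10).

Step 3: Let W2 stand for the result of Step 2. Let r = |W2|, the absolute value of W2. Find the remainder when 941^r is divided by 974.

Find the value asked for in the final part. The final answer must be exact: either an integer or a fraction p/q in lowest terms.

729

Step 1: remainder = value at the root: 7*(28)^3 - 4*(28)^2 + 7*(28)^1 - 5 = (153664) + (-3136) + (196) + (-5) = 150719; answer 150719
Step 2: W1 = 150719; d = -6; f(2) = 1*(24) + 2*(-6) = 12; iterating: f(2)=12, f(3)=60, f(4)=84, f(5)=204, f(6)=372, f(7)=780, f(8)=1524, f(9)=3084, f(10)=6132; answer 6132
Step 3: W2 = 6132; r = 6132; squarings mod 974: 941^1=941, 941^2=115, 941^4=563, 941^8=419, 941^16=241, 941^32=615, 941^64=313, 941^128=569, 941^256=393, 941^512=557, 941^1024=517, 941^2048=413, 941^4096=119; 941^6132 = 941^4 * 941^16 * 941^32 * 941^64 * 941^128 * 941^256 * 941^512 * 941^1024 * 941^4096 = 729 (mod 974); answer 729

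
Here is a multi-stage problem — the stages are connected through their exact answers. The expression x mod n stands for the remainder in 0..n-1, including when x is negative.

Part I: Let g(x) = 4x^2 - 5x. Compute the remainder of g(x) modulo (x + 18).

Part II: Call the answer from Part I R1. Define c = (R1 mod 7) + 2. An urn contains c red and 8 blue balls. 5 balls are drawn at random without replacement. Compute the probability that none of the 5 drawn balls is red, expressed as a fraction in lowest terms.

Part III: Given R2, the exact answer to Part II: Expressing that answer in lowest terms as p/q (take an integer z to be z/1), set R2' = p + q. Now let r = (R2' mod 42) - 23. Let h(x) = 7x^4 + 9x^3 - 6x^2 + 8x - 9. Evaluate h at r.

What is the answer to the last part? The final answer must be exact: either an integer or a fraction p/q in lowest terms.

Part I: remainder = value at the root: 4*(-18)^2 - 5*(-18)^1 = (1296) + (90) = 1386; answer 1386
Part II: R1 = 1386; c = 2; total draws C(10,5) = 252; favorable C(8,5) = 56; P = 2/9; answer 2/9
Part III: R2 = 2/9; threaded value p + q = 11; r = -12; 7*(-12)^4 + 9*(-12)^3 - 6*(-12)^2 + 8*(-12)^1 - 9 = (145152) + (-15552) + (-864) + (-96) + (-9) = 128631; answer 128631

128631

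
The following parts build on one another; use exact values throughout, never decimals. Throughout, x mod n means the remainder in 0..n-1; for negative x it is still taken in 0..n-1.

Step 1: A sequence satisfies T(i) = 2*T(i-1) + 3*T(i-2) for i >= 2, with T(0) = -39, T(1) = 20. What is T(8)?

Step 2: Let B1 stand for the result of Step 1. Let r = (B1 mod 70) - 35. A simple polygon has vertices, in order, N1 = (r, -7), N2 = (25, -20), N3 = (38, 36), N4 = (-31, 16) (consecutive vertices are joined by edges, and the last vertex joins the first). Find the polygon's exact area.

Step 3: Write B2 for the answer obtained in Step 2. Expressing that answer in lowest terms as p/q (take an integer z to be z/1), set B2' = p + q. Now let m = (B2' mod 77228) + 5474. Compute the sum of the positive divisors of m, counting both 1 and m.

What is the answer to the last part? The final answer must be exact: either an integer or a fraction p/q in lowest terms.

9144

Step 1: T(2) = 2*(20) + 3*(-39) = -77; iterating: T(2)=-77, T(3)=-94, T(4)=-419, T(5)=-1120, T(6)=-3497, T(7)=-10354, T(8)=-31199; answer -31199
Step 2: B1 = -31199; r = -14; cross terms: (-14*-20 - 25*-7)=455, (25*36 - 38*-20)=1660, (38*16 - -31*36)=1724, (-31*-7 - -14*16)=441; twice the area = |4280| = 4280; area = 2140; answer 2140
Step 3: B2 = 2140; threaded value p + q = 2141; m = 7615; 7615 = 5 * 1523; sigma = (1 + 5) * (1 + 1523) = 6 * 1524 = 9144; answer 9144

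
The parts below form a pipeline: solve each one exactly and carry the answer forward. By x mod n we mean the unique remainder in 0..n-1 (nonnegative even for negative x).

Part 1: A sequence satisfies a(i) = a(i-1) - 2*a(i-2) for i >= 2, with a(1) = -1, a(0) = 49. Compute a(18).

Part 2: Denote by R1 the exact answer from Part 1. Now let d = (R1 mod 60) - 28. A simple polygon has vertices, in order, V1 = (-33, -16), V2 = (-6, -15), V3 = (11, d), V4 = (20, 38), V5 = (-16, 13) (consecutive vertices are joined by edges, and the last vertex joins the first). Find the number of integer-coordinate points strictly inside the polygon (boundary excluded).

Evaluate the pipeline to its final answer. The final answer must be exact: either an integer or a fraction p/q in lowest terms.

885

Part 1: a(2) = 1*(-1) - 2*(49) = -99; iterating: a(2)=-99, a(3)=-97, a(4)=101, a(5)=295, a(6)=93, a(7)=-497, a(8)=-683, a(9)=311, a(10)=1677, a(11)=1055, a(12)=-2299, a(13)=-4409, a(14)=189, a(15)=9007, a(16)=8629, a(17)=-9385, a(18)=-26643; answer -26643
Part 2: R1 = -26643; d = 29; cross terms: (-33*-15 - -6*-16)=399, (-6*29 - 11*-15)=-9, (11*38 - 20*29)=-162, (20*13 - -16*38)=868, (-16*-16 - -33*13)=685; twice the area = |1781| = 1781; area = 1781/2; boundary points = 1 + 1 + 9 + 1 + 1 = 13; strictly interior points = area - boundary/2 + 1 = 885; answer 885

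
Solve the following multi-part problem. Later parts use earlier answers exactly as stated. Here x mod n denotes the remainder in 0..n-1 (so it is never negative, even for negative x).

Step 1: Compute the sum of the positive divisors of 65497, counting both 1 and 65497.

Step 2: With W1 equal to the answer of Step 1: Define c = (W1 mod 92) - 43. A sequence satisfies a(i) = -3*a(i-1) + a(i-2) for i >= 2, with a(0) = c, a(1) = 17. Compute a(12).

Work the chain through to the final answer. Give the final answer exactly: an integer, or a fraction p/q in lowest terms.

-1860077

Step 1: 65497 is prime, so its only divisors are 1 and 65497; sigma = 1 + 65497 = 65498; answer 65498
Step 2: W1 = 65498; c = 43; a(2) = -3*(17) + 1*(43) = -8; iterating: a(2)=-8, a(3)=41, a(4)=-131, a(5)=434, a(6)=-1433, a(7)=4733, a(8)=-15632, a(9)=51629, a(10)=-170519, a(11)=563186, a(12)=-1860077; answer -1860077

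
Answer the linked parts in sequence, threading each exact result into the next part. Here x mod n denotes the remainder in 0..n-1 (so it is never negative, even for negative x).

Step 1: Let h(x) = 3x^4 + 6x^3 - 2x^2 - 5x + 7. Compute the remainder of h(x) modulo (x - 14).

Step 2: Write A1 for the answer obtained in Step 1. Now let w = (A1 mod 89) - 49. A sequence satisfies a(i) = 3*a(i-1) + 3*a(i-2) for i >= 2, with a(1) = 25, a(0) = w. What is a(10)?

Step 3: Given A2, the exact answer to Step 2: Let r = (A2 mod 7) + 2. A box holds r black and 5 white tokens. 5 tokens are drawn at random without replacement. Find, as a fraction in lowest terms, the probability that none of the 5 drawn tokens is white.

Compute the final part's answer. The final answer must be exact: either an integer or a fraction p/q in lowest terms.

Step 1: remainder = value at the root: 3*(14)^4 + 6*(14)^3 - 2*(14)^2 - 5*(14)^1 + 7 = (115248) + (16464) + (-392) + (-70) + (7) = 131257; answer 131257
Step 2: A1 = 131257; w = 22; a(2) = 3*(25) + 3*(22) = 141; iterating: a(2)=141, a(3)=498, a(4)=1917, a(5)=7245, a(6)=27486, a(7)=104193, a(8)=395037, a(9)=1497690, a(10)=5678181; answer 5678181
Step 3: A2 = 5678181; r = 7; total draws C(12,5) = 792; favorable C(7,5) = 21; P = 7/264; answer 7/264

7/264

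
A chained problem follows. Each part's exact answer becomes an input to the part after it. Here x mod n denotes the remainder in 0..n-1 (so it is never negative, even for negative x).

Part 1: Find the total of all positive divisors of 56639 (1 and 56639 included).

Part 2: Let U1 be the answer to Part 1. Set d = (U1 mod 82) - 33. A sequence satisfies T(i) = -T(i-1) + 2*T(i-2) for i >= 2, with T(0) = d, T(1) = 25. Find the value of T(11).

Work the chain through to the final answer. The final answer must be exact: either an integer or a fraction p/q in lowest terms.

34125

Part 1: 56639 = 11 * 19 * 271; sigma = (1 + 11) * (1 + 19) * (1 + 271) = 12 * 20 * 272 = 65280; answer 65280
Part 2: U1 = 65280; d = -25; T(2) = -1*(25) + 2*(-25) = -75; iterating: T(2)=-75, T(3)=125, T(4)=-275, T(5)=525, T(6)=-1075, T(7)=2125, T(8)=-4275, T(9)=8525, T(10)=-17075, T(11)=34125; answer 34125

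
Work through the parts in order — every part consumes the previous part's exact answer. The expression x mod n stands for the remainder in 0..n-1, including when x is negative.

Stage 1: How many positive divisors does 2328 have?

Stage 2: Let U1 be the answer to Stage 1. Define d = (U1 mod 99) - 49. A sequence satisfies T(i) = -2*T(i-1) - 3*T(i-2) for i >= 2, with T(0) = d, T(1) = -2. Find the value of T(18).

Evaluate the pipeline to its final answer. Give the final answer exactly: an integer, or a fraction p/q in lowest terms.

Stage 1: 2328 = 2^3 * 3 * 97; number of divisors = (3+1) * (1+1) * (1+1) = 16; answer 16
Stage 2: U1 = 16; d = -33; T(2) = -2*(-2) - 3*(-33) = 103; iterating: T(2)=103, T(3)=-200, T(4)=91, T(5)=418, T(6)=-1109, T(7)=964, T(8)=1399, T(9)=-5690, T(10)=7183, T(11)=2704, T(12)=-26957, T(13)=45802, T(14)=-10733, T(15)=-115940, T(16)=264079, T(17)=-180338, T(18)=-431561; answer -431561

-431561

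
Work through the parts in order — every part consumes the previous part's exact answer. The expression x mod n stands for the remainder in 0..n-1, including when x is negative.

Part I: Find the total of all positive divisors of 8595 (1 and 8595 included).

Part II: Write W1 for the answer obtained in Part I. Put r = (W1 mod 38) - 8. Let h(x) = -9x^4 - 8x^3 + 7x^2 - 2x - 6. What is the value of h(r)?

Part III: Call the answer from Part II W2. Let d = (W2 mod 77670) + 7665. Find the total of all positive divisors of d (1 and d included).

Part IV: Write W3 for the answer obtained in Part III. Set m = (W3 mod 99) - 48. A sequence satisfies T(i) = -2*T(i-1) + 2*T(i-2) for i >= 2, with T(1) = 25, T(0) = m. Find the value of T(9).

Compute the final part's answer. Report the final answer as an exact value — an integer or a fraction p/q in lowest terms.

Part I: 8595 = 3^2 * 5 * 191; sigma = (1 + 3 + 9) * (1 + 5) * (1 + 191) = 13 * 6 * 192 = 14976; answer 14976
Part II: W1 = 14976; r = -4; -9*(-4)^4 - 8*(-4)^3 + 7*(-4)^2 - 2*(-4)^1 - 6 = (-2304) + (512) + (112) + (8) + (-6) = -1678; answer -1678
Part III: W2 = -1678; d = 83657; 83657 = 7 * 17 * 19 * 37; sigma = (1 + 7) * (1 + 17) * (1 + 19) * (1 + 37) = 8 * 18 * 20 * 38 = 109440; answer 109440
Part IV: W3 = 109440; m = -3; T(2) = -2*(25) + 2*(-3) = -56; iterating: T(2)=-56, T(3)=162, T(4)=-436, T(5)=1196, T(6)=-3264, T(7)=8920, T(8)=-24368, T(9)=66576; answer 66576

66576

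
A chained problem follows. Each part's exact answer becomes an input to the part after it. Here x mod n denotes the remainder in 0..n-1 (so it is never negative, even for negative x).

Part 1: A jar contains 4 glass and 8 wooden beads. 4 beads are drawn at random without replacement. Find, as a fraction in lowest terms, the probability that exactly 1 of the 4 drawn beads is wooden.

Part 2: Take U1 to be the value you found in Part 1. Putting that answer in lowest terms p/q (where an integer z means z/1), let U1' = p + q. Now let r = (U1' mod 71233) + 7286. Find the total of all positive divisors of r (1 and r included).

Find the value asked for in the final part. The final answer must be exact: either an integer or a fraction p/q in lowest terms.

8428

Part 1: total draws C(12,4) = 495; favorable C(8,1)*C(4,3) = 32; P = 32/495; answer 32/495
Part 2: U1 = 32/495; threaded value p + q = 527; r = 7813; 7813 = 13 * 601; sigma = (1 + 13) * (1 + 601) = 14 * 602 = 8428; answer 8428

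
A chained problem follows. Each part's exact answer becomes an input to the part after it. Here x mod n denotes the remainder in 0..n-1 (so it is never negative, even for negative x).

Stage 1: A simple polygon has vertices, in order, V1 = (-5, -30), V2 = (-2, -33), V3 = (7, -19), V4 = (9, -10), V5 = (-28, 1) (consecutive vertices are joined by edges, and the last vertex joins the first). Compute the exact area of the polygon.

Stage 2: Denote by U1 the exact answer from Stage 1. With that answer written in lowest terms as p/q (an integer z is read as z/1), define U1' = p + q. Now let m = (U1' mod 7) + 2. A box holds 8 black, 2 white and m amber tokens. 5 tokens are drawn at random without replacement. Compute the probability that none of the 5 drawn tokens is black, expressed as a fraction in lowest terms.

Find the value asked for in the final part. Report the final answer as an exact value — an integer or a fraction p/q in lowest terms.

1/1287

Stage 1: cross terms: (-5*-33 - -2*-30)=105, (-2*-19 - 7*-33)=269, (7*-10 - 9*-19)=101, (9*1 - -28*-10)=-271, (-28*-30 - -5*1)=845; twice the area = |1049| = 1049; area = 1049/2; answer 1049/2
Stage 2: U1 = 1049/2; threaded value p + q = 1051; m = 3; total draws C(13,5) = 1287; favorable C(5,5) = 1; P = 1/1287; answer 1/1287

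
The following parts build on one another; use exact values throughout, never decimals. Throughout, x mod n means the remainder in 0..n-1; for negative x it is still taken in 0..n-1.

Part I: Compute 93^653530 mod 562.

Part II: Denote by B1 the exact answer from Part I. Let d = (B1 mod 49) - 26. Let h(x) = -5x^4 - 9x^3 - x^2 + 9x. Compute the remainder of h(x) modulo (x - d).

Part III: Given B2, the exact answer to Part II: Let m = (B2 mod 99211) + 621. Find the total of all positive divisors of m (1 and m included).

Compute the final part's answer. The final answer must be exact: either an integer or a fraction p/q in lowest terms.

Part I: squarings mod 562: 93^1=93, 93^2=219, 93^4=191, 93^8=513, 93^16=153, 93^32=367, 93^64=371, 93^128=513, 93^256=153, 93^512=367, 93^1024=371, 93^2048=513, 93^4096=153, 93^8192=367, 93^16384=371, 93^32768=513, 93^65536=153, 93^131072=367, 93^262144=371, 93^524288=513; 93^653530 = 93^2 * 93^8 * 93^16 * 93^64 * 93^128 * 93^2048 * 93^4096 * 93^8192 * 93^16384 * 93^32768 * 93^65536 * 93^524288 = 509 (mod 562); answer 509
Part II: B1 = 509; d = -7; remainder = value at the root: -5*(-7)^4 - 9*(-7)^3 - 1*(-7)^2 + 9*(-7)^1 = (-12005) + (3087) + (-49) + (-63) = -9030; answer -9030
Part III: B2 = -9030; m = 90802; 90802 = 2 * 83 * 547; sigma = (1 + 2) * (1 + 83) * (1 + 547) = 3 * 84 * 548 = 138096; answer 138096

138096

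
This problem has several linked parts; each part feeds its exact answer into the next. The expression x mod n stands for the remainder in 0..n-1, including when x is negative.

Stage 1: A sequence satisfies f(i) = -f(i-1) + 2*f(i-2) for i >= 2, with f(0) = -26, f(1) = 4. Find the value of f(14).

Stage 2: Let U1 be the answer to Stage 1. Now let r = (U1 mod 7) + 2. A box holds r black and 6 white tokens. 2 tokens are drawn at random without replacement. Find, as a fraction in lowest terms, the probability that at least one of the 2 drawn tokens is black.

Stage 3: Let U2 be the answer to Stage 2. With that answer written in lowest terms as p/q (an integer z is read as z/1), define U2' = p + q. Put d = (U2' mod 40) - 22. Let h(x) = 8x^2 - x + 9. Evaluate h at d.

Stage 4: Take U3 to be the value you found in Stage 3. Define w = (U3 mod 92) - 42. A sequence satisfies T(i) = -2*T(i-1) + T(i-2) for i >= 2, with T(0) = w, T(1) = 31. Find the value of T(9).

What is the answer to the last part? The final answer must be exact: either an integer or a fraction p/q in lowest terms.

22375

Stage 1: f(2) = -1*(4) + 2*(-26) = -56; iterating: f(2)=-56, f(3)=64, f(4)=-176, f(5)=304, f(6)=-656, f(7)=1264, f(8)=-2576, f(9)=5104, f(10)=-10256, f(11)=20464, f(12)=-40976, f(13)=81904, f(14)=-163856; answer -163856
Stage 2: U1 = -163856; r = 2; total draws C(8,2) = 28; complement C(6,2) = 15; favorable 28 - 15 = 13; P = 13/28; answer 13/28
Stage 3: U2 = 13/28; threaded value p + q = 41; d = -21; 8*(-21)^2 - 1*(-21)^1 + 9 = (3528) + (21) + (9) = 3558; answer 3558
Stage 4: U3 = 3558; w = 20; T(2) = -2*(31) + 1*(20) = -42; iterating: T(2)=-42, T(3)=115, T(4)=-272, T(5)=659, T(6)=-1590, T(7)=3839, T(8)=-9268, T(9)=22375; answer 22375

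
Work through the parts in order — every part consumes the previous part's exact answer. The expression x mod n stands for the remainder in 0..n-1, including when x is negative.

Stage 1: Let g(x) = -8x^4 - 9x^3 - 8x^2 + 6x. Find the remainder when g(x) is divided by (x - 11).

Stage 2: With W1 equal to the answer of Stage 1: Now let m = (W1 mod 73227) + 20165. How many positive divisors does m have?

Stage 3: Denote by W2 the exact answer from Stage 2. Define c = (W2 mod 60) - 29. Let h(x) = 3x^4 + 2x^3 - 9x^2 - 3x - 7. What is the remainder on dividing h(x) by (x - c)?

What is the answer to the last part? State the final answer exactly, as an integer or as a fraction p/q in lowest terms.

79800

Stage 1: remainder = value at the root: -8*(11)^4 - 9*(11)^3 - 8*(11)^2 + 6*(11)^1 = (-117128) + (-11979) + (-968) + (66) = -130009; answer -130009
Stage 2: W1 = -130009; m = 36610; 36610 = 2 * 5 * 7 * 523; number of divisors = (1+1) * (1+1) * (1+1) * (1+1) = 16; answer 16
Stage 3: W2 = 16; c = -13; remainder = value at the root: 3*(-13)^4 + 2*(-13)^3 - 9*(-13)^2 - 3*(-13)^1 - 7 = (85683) + (-4394) + (-1521) + (39) + (-7) = 79800; answer 79800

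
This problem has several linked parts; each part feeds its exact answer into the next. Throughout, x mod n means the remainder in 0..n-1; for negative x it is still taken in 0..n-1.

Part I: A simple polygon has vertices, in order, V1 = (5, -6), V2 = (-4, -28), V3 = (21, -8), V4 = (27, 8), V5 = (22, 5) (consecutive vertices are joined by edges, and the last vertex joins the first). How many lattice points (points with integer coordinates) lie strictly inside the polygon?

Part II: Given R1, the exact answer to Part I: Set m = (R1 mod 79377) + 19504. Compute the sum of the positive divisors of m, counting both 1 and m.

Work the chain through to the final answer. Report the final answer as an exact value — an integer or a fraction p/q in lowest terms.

26432

Part I: cross terms: (5*-28 - -4*-6)=-164, (-4*-8 - 21*-28)=620, (21*8 - 27*-8)=384, (27*5 - 22*8)=-41, (22*-6 - 5*5)=-157; twice the area = |642| = 642; area = 321; boundary points = 1 + 5 + 2 + 1 + 1 = 10; strictly interior points = area - boundary/2 + 1 = 317; answer 317
Part II: R1 = 317; m = 19821; 19821 = 3 * 6607; sigma = (1 + 3) * (1 + 6607) = 4 * 6608 = 26432; answer 26432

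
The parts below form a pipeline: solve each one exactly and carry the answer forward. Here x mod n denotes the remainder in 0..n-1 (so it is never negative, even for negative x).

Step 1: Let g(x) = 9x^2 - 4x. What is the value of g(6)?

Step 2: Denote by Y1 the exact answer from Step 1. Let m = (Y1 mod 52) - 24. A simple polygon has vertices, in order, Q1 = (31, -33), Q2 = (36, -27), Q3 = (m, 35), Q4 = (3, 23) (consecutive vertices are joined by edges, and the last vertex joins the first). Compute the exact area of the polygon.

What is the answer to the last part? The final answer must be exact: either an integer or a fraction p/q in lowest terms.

747

Step 1: 9*(6)^2 - 4*(6)^1 = (324) + (-24) = 300; answer 300
Step 2: Y1 = 300; m = 16; cross terms: (31*-27 - 36*-33)=351, (36*35 - 16*-27)=1692, (16*23 - 3*35)=263, (3*-33 - 31*23)=-812; twice the area = |1494| = 1494; area = 747; answer 747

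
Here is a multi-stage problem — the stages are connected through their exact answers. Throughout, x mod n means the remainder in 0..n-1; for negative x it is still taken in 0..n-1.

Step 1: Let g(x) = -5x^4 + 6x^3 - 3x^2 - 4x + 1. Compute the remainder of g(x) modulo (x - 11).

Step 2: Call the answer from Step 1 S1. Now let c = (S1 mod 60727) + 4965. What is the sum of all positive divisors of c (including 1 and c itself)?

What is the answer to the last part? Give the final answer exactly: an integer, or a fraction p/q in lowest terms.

Step 1: remainder = value at the root: -5*(11)^4 + 6*(11)^3 - 3*(11)^2 - 4*(11)^1 + 1 = (-73205) + (7986) + (-363) + (-44) + (1) = -65625; answer -65625
Step 2: S1 = -65625; c = 60794; 60794 = 2 * 113 * 269; sigma = (1 + 2) * (1 + 113) * (1 + 269) = 3 * 114 * 270 = 92340; answer 92340

92340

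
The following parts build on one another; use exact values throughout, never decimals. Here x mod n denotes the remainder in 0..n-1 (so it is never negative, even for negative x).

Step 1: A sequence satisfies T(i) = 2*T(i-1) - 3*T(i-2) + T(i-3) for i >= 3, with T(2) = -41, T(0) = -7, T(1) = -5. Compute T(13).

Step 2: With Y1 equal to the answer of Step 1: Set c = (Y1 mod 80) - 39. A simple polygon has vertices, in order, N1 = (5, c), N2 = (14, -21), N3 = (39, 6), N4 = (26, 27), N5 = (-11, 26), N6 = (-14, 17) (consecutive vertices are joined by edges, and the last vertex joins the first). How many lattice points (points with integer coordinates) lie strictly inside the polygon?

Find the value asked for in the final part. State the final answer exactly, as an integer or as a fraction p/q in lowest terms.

1415

Step 1: T(3) = 2*(-41) - 3*(-5) + 1*(-7) = -74; iterating: T(3)=-74, T(4)=-30, T(5)=121, T(6)=258, T(7)=123, T(8)=-407, T(9)=-925, T(10)=-506, T(11)=1356, T(12)=3305, T(13)=2036; answer 2036
Step 2: Y1 = 2036; c = -3; cross terms: (5*-21 - 14*-3)=-63, (14*6 - 39*-21)=903, (39*27 - 26*6)=897, (26*26 - -11*27)=973, (-11*17 - -14*26)=177, (-14*-3 - 5*17)=-43; twice the area = |2844| = 2844; area = 1422; boundary points = 9 + 1 + 1 + 1 + 3 + 1 = 16; strictly interior points = area - boundary/2 + 1 = 1415; answer 1415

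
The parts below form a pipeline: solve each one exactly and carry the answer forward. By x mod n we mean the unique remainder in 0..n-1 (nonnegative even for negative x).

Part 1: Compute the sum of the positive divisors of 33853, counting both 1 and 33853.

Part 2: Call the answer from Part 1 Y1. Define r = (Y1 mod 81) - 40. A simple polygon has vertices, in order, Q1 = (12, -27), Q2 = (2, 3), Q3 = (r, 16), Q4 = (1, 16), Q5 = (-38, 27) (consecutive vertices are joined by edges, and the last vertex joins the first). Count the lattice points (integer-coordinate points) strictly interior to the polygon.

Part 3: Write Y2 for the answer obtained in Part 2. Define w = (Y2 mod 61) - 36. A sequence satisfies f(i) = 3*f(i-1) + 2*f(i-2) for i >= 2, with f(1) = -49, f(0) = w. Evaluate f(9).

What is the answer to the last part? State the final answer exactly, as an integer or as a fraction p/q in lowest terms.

Part 1: 33853 = 97 * 349; sigma = (1 + 97) * (1 + 349) = 98 * 350 = 34300; answer 34300
Part 2: Y1 = 34300; r = -3; cross terms: (12*3 - 2*-27)=90, (2*16 - -3*3)=41, (-3*16 - 1*16)=-64, (1*27 - -38*16)=635, (-38*-27 - 12*27)=702; twice the area = |1404| = 1404; area = 702; boundary points = 10 + 1 + 4 + 1 + 2 = 18; strictly interior points = area - boundary/2 + 1 = 694; answer 694
Part 3: Y2 = 694; w = -13; f(2) = 3*(-49) + 2*(-13) = -173; iterating: f(2)=-173, f(3)=-617, f(4)=-2197, f(5)=-7825, f(6)=-27869, f(7)=-99257, f(8)=-353509, f(9)=-1259041; answer -1259041

-1259041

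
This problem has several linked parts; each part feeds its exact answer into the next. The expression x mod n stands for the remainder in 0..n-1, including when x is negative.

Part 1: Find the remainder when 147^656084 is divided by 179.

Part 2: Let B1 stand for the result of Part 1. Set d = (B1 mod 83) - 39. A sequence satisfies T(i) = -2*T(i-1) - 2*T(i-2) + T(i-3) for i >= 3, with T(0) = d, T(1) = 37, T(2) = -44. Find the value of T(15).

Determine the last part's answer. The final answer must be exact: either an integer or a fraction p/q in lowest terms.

Part 1: squarings mod 179: 147^1=147, 147^2=129, 147^4=173, 147^8=36, 147^16=43, 147^32=59, 147^64=80, 147^128=135, 147^256=146, 147^512=15, 147^1024=46, 147^2048=147, 147^4096=129, 147^8192=173, 147^16384=36, 147^32768=43, 147^65536=59, 147^131072=80, 147^262144=135, 147^524288=146; 147^656084 = 147^4 * 147^16 * 147^64 * 147^128 * 147^512 * 147^131072 * 147^524288 = 125 (mod 179); answer 125
Part 2: B1 = 125; d = 3; T(3) = -2*(-44) - 2*(37) + 1*(3) = 17; iterating: T(3)=17, T(4)=91, T(5)=-260, T(6)=355, T(7)=-99, T(8)=-772, T(9)=2097, T(10)=-2749, T(11)=532, T(12)=6531, T(13)=-16875, T(14)=21220, T(15)=-2159; answer -2159

-2159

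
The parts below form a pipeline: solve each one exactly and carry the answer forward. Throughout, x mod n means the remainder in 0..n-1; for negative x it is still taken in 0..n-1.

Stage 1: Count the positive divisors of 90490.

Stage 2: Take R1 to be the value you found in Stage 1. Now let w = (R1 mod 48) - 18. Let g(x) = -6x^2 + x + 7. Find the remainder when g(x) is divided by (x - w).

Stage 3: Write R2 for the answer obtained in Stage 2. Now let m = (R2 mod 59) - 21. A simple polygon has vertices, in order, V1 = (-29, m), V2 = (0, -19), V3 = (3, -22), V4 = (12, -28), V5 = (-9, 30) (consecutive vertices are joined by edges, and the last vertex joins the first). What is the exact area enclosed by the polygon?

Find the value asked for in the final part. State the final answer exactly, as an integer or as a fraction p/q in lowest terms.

Stage 1: 90490 = 2 * 5 * 9049; number of divisors = (1+1) * (1+1) * (1+1) = 8; answer 8
Stage 2: R1 = 8; w = -10; remainder = value at the root: -6*(-10)^2 + 1*(-10)^1 + 7 = (-600) + (-10) + (7) = -603; answer -603
Stage 3: R2 = -603; m = 25; cross terms: (-29*-19 - 0*25)=551, (0*-22 - 3*-19)=57, (3*-28 - 12*-22)=180, (12*30 - -9*-28)=108, (-9*25 - -29*30)=645; twice the area = |1541| = 1541; area = 1541/2; answer 1541/2

1541/2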